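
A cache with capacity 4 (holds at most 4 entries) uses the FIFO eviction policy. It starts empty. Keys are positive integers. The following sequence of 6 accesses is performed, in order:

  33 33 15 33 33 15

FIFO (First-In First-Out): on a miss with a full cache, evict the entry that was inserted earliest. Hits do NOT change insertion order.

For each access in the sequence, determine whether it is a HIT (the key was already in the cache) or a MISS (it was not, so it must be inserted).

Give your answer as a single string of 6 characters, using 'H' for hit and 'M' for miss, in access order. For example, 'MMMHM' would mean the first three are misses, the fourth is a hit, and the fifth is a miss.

Answer: MHMHHH

Derivation:
FIFO simulation (capacity=4):
  1. access 33: MISS. Cache (old->new): [33]
  2. access 33: HIT. Cache (old->new): [33]
  3. access 15: MISS. Cache (old->new): [33 15]
  4. access 33: HIT. Cache (old->new): [33 15]
  5. access 33: HIT. Cache (old->new): [33 15]
  6. access 15: HIT. Cache (old->new): [33 15]
Total: 4 hits, 2 misses, 0 evictions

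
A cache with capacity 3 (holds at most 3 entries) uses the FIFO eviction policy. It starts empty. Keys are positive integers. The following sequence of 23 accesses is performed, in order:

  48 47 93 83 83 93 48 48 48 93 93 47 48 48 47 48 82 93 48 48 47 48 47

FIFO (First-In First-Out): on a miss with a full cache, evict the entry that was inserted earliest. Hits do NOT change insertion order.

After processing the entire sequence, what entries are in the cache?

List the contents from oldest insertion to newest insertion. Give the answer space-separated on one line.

Answer: 93 48 47

Derivation:
FIFO simulation (capacity=3):
  1. access 48: MISS. Cache (old->new): [48]
  2. access 47: MISS. Cache (old->new): [48 47]
  3. access 93: MISS. Cache (old->new): [48 47 93]
  4. access 83: MISS, evict 48. Cache (old->new): [47 93 83]
  5. access 83: HIT. Cache (old->new): [47 93 83]
  6. access 93: HIT. Cache (old->new): [47 93 83]
  7. access 48: MISS, evict 47. Cache (old->new): [93 83 48]
  8. access 48: HIT. Cache (old->new): [93 83 48]
  9. access 48: HIT. Cache (old->new): [93 83 48]
  10. access 93: HIT. Cache (old->new): [93 83 48]
  11. access 93: HIT. Cache (old->new): [93 83 48]
  12. access 47: MISS, evict 93. Cache (old->new): [83 48 47]
  13. access 48: HIT. Cache (old->new): [83 48 47]
  14. access 48: HIT. Cache (old->new): [83 48 47]
  15. access 47: HIT. Cache (old->new): [83 48 47]
  16. access 48: HIT. Cache (old->new): [83 48 47]
  17. access 82: MISS, evict 83. Cache (old->new): [48 47 82]
  18. access 93: MISS, evict 48. Cache (old->new): [47 82 93]
  19. access 48: MISS, evict 47. Cache (old->new): [82 93 48]
  20. access 48: HIT. Cache (old->new): [82 93 48]
  21. access 47: MISS, evict 82. Cache (old->new): [93 48 47]
  22. access 48: HIT. Cache (old->new): [93 48 47]
  23. access 47: HIT. Cache (old->new): [93 48 47]
Total: 13 hits, 10 misses, 7 evictions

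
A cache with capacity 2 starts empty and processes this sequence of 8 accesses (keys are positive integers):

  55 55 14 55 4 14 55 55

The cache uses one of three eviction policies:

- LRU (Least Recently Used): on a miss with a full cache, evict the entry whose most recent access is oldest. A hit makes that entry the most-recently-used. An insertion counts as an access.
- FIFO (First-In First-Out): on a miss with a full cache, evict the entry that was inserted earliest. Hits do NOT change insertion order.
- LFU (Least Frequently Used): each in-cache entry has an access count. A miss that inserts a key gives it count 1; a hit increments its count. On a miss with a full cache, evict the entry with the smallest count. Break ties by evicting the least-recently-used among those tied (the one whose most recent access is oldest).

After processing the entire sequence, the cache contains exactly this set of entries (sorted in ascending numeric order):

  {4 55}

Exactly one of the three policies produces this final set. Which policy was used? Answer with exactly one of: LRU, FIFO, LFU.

Simulating under each policy and comparing final sets:
  LRU: final set = {14 55} -> differs
  FIFO: final set = {4 55} -> MATCHES target
  LFU: final set = {14 55} -> differs
Only FIFO produces the target set.

Answer: FIFO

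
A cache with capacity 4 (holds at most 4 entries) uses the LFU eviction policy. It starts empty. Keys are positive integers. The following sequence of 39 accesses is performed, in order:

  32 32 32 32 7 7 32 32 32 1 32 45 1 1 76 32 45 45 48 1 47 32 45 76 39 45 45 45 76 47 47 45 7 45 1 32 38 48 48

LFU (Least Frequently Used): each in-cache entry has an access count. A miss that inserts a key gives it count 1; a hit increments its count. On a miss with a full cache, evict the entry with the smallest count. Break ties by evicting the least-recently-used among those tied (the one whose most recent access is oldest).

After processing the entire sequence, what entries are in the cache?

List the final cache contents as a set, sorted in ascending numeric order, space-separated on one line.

Answer: 1 32 45 48

Derivation:
LFU simulation (capacity=4):
  1. access 32: MISS. Cache: [32(c=1)]
  2. access 32: HIT, count now 2. Cache: [32(c=2)]
  3. access 32: HIT, count now 3. Cache: [32(c=3)]
  4. access 32: HIT, count now 4. Cache: [32(c=4)]
  5. access 7: MISS. Cache: [7(c=1) 32(c=4)]
  6. access 7: HIT, count now 2. Cache: [7(c=2) 32(c=4)]
  7. access 32: HIT, count now 5. Cache: [7(c=2) 32(c=5)]
  8. access 32: HIT, count now 6. Cache: [7(c=2) 32(c=6)]
  9. access 32: HIT, count now 7. Cache: [7(c=2) 32(c=7)]
  10. access 1: MISS. Cache: [1(c=1) 7(c=2) 32(c=7)]
  11. access 32: HIT, count now 8. Cache: [1(c=1) 7(c=2) 32(c=8)]
  12. access 45: MISS. Cache: [1(c=1) 45(c=1) 7(c=2) 32(c=8)]
  13. access 1: HIT, count now 2. Cache: [45(c=1) 7(c=2) 1(c=2) 32(c=8)]
  14. access 1: HIT, count now 3. Cache: [45(c=1) 7(c=2) 1(c=3) 32(c=8)]
  15. access 76: MISS, evict 45(c=1). Cache: [76(c=1) 7(c=2) 1(c=3) 32(c=8)]
  16. access 32: HIT, count now 9. Cache: [76(c=1) 7(c=2) 1(c=3) 32(c=9)]
  17. access 45: MISS, evict 76(c=1). Cache: [45(c=1) 7(c=2) 1(c=3) 32(c=9)]
  18. access 45: HIT, count now 2. Cache: [7(c=2) 45(c=2) 1(c=3) 32(c=9)]
  19. access 48: MISS, evict 7(c=2). Cache: [48(c=1) 45(c=2) 1(c=3) 32(c=9)]
  20. access 1: HIT, count now 4. Cache: [48(c=1) 45(c=2) 1(c=4) 32(c=9)]
  21. access 47: MISS, evict 48(c=1). Cache: [47(c=1) 45(c=2) 1(c=4) 32(c=9)]
  22. access 32: HIT, count now 10. Cache: [47(c=1) 45(c=2) 1(c=4) 32(c=10)]
  23. access 45: HIT, count now 3. Cache: [47(c=1) 45(c=3) 1(c=4) 32(c=10)]
  24. access 76: MISS, evict 47(c=1). Cache: [76(c=1) 45(c=3) 1(c=4) 32(c=10)]
  25. access 39: MISS, evict 76(c=1). Cache: [39(c=1) 45(c=3) 1(c=4) 32(c=10)]
  26. access 45: HIT, count now 4. Cache: [39(c=1) 1(c=4) 45(c=4) 32(c=10)]
  27. access 45: HIT, count now 5. Cache: [39(c=1) 1(c=4) 45(c=5) 32(c=10)]
  28. access 45: HIT, count now 6. Cache: [39(c=1) 1(c=4) 45(c=6) 32(c=10)]
  29. access 76: MISS, evict 39(c=1). Cache: [76(c=1) 1(c=4) 45(c=6) 32(c=10)]
  30. access 47: MISS, evict 76(c=1). Cache: [47(c=1) 1(c=4) 45(c=6) 32(c=10)]
  31. access 47: HIT, count now 2. Cache: [47(c=2) 1(c=4) 45(c=6) 32(c=10)]
  32. access 45: HIT, count now 7. Cache: [47(c=2) 1(c=4) 45(c=7) 32(c=10)]
  33. access 7: MISS, evict 47(c=2). Cache: [7(c=1) 1(c=4) 45(c=7) 32(c=10)]
  34. access 45: HIT, count now 8. Cache: [7(c=1) 1(c=4) 45(c=8) 32(c=10)]
  35. access 1: HIT, count now 5. Cache: [7(c=1) 1(c=5) 45(c=8) 32(c=10)]
  36. access 32: HIT, count now 11. Cache: [7(c=1) 1(c=5) 45(c=8) 32(c=11)]
  37. access 38: MISS, evict 7(c=1). Cache: [38(c=1) 1(c=5) 45(c=8) 32(c=11)]
  38. access 48: MISS, evict 38(c=1). Cache: [48(c=1) 1(c=5) 45(c=8) 32(c=11)]
  39. access 48: HIT, count now 2. Cache: [48(c=2) 1(c=5) 45(c=8) 32(c=11)]
Total: 24 hits, 15 misses, 11 evictions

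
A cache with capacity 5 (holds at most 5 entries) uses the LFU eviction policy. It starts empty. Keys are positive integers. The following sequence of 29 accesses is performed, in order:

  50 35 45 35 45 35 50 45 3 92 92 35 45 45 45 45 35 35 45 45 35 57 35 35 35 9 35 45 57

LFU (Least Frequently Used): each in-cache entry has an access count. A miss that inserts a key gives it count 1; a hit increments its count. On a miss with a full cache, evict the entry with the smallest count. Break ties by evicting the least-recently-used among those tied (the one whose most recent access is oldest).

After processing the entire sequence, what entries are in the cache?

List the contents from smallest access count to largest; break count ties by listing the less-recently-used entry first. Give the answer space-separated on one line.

LFU simulation (capacity=5):
  1. access 50: MISS. Cache: [50(c=1)]
  2. access 35: MISS. Cache: [50(c=1) 35(c=1)]
  3. access 45: MISS. Cache: [50(c=1) 35(c=1) 45(c=1)]
  4. access 35: HIT, count now 2. Cache: [50(c=1) 45(c=1) 35(c=2)]
  5. access 45: HIT, count now 2. Cache: [50(c=1) 35(c=2) 45(c=2)]
  6. access 35: HIT, count now 3. Cache: [50(c=1) 45(c=2) 35(c=3)]
  7. access 50: HIT, count now 2. Cache: [45(c=2) 50(c=2) 35(c=3)]
  8. access 45: HIT, count now 3. Cache: [50(c=2) 35(c=3) 45(c=3)]
  9. access 3: MISS. Cache: [3(c=1) 50(c=2) 35(c=3) 45(c=3)]
  10. access 92: MISS. Cache: [3(c=1) 92(c=1) 50(c=2) 35(c=3) 45(c=3)]
  11. access 92: HIT, count now 2. Cache: [3(c=1) 50(c=2) 92(c=2) 35(c=3) 45(c=3)]
  12. access 35: HIT, count now 4. Cache: [3(c=1) 50(c=2) 92(c=2) 45(c=3) 35(c=4)]
  13. access 45: HIT, count now 4. Cache: [3(c=1) 50(c=2) 92(c=2) 35(c=4) 45(c=4)]
  14. access 45: HIT, count now 5. Cache: [3(c=1) 50(c=2) 92(c=2) 35(c=4) 45(c=5)]
  15. access 45: HIT, count now 6. Cache: [3(c=1) 50(c=2) 92(c=2) 35(c=4) 45(c=6)]
  16. access 45: HIT, count now 7. Cache: [3(c=1) 50(c=2) 92(c=2) 35(c=4) 45(c=7)]
  17. access 35: HIT, count now 5. Cache: [3(c=1) 50(c=2) 92(c=2) 35(c=5) 45(c=7)]
  18. access 35: HIT, count now 6. Cache: [3(c=1) 50(c=2) 92(c=2) 35(c=6) 45(c=7)]
  19. access 45: HIT, count now 8. Cache: [3(c=1) 50(c=2) 92(c=2) 35(c=6) 45(c=8)]
  20. access 45: HIT, count now 9. Cache: [3(c=1) 50(c=2) 92(c=2) 35(c=6) 45(c=9)]
  21. access 35: HIT, count now 7. Cache: [3(c=1) 50(c=2) 92(c=2) 35(c=7) 45(c=9)]
  22. access 57: MISS, evict 3(c=1). Cache: [57(c=1) 50(c=2) 92(c=2) 35(c=7) 45(c=9)]
  23. access 35: HIT, count now 8. Cache: [57(c=1) 50(c=2) 92(c=2) 35(c=8) 45(c=9)]
  24. access 35: HIT, count now 9. Cache: [57(c=1) 50(c=2) 92(c=2) 45(c=9) 35(c=9)]
  25. access 35: HIT, count now 10. Cache: [57(c=1) 50(c=2) 92(c=2) 45(c=9) 35(c=10)]
  26. access 9: MISS, evict 57(c=1). Cache: [9(c=1) 50(c=2) 92(c=2) 45(c=9) 35(c=10)]
  27. access 35: HIT, count now 11. Cache: [9(c=1) 50(c=2) 92(c=2) 45(c=9) 35(c=11)]
  28. access 45: HIT, count now 10. Cache: [9(c=1) 50(c=2) 92(c=2) 45(c=10) 35(c=11)]
  29. access 57: MISS, evict 9(c=1). Cache: [57(c=1) 50(c=2) 92(c=2) 45(c=10) 35(c=11)]
Total: 21 hits, 8 misses, 3 evictions

Answer: 57 50 92 45 35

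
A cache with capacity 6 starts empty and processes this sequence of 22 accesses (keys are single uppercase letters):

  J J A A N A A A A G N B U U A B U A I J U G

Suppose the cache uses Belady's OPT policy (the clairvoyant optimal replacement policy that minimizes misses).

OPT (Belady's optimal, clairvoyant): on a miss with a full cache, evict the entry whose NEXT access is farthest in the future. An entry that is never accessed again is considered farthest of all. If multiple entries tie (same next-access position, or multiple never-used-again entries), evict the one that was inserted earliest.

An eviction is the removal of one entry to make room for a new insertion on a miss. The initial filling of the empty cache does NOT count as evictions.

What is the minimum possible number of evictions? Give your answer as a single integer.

Answer: 1

Derivation:
OPT (Belady) simulation (capacity=6):
  1. access J: MISS. Cache: [J]
  2. access J: HIT. Next use of J: step 20. Cache: [J]
  3. access A: MISS. Cache: [J A]
  4. access A: HIT. Next use of A: step 6. Cache: [J A]
  5. access N: MISS. Cache: [J A N]
  6. access A: HIT. Next use of A: step 7. Cache: [J A N]
  7. access A: HIT. Next use of A: step 8. Cache: [J A N]
  8. access A: HIT. Next use of A: step 9. Cache: [J A N]
  9. access A: HIT. Next use of A: step 15. Cache: [J A N]
  10. access G: MISS. Cache: [J A N G]
  11. access N: HIT. Next use of N: never. Cache: [J A N G]
  12. access B: MISS. Cache: [J A N G B]
  13. access U: MISS. Cache: [J A N G B U]
  14. access U: HIT. Next use of U: step 17. Cache: [J A N G B U]
  15. access A: HIT. Next use of A: step 18. Cache: [J A N G B U]
  16. access B: HIT. Next use of B: never. Cache: [J A N G B U]
  17. access U: HIT. Next use of U: step 21. Cache: [J A N G B U]
  18. access A: HIT. Next use of A: never. Cache: [J A N G B U]
  19. access I: MISS, evict A (next use: never). Cache: [J N G B U I]
  20. access J: HIT. Next use of J: never. Cache: [J N G B U I]
  21. access U: HIT. Next use of U: never. Cache: [J N G B U I]
  22. access G: HIT. Next use of G: never. Cache: [J N G B U I]
Total: 15 hits, 7 misses, 1 evictions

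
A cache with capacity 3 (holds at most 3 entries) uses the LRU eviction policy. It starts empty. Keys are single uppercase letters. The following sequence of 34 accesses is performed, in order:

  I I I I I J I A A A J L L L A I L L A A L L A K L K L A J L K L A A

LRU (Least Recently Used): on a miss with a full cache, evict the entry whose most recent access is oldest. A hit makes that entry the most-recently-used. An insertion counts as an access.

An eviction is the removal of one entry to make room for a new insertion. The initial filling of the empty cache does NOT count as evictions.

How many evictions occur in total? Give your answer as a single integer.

LRU simulation (capacity=3):
  1. access I: MISS. Cache (LRU->MRU): [I]
  2. access I: HIT. Cache (LRU->MRU): [I]
  3. access I: HIT. Cache (LRU->MRU): [I]
  4. access I: HIT. Cache (LRU->MRU): [I]
  5. access I: HIT. Cache (LRU->MRU): [I]
  6. access J: MISS. Cache (LRU->MRU): [I J]
  7. access I: HIT. Cache (LRU->MRU): [J I]
  8. access A: MISS. Cache (LRU->MRU): [J I A]
  9. access A: HIT. Cache (LRU->MRU): [J I A]
  10. access A: HIT. Cache (LRU->MRU): [J I A]
  11. access J: HIT. Cache (LRU->MRU): [I A J]
  12. access L: MISS, evict I. Cache (LRU->MRU): [A J L]
  13. access L: HIT. Cache (LRU->MRU): [A J L]
  14. access L: HIT. Cache (LRU->MRU): [A J L]
  15. access A: HIT. Cache (LRU->MRU): [J L A]
  16. access I: MISS, evict J. Cache (LRU->MRU): [L A I]
  17. access L: HIT. Cache (LRU->MRU): [A I L]
  18. access L: HIT. Cache (LRU->MRU): [A I L]
  19. access A: HIT. Cache (LRU->MRU): [I L A]
  20. access A: HIT. Cache (LRU->MRU): [I L A]
  21. access L: HIT. Cache (LRU->MRU): [I A L]
  22. access L: HIT. Cache (LRU->MRU): [I A L]
  23. access A: HIT. Cache (LRU->MRU): [I L A]
  24. access K: MISS, evict I. Cache (LRU->MRU): [L A K]
  25. access L: HIT. Cache (LRU->MRU): [A K L]
  26. access K: HIT. Cache (LRU->MRU): [A L K]
  27. access L: HIT. Cache (LRU->MRU): [A K L]
  28. access A: HIT. Cache (LRU->MRU): [K L A]
  29. access J: MISS, evict K. Cache (LRU->MRU): [L A J]
  30. access L: HIT. Cache (LRU->MRU): [A J L]
  31. access K: MISS, evict A. Cache (LRU->MRU): [J L K]
  32. access L: HIT. Cache (LRU->MRU): [J K L]
  33. access A: MISS, evict J. Cache (LRU->MRU): [K L A]
  34. access A: HIT. Cache (LRU->MRU): [K L A]
Total: 25 hits, 9 misses, 6 evictions

Answer: 6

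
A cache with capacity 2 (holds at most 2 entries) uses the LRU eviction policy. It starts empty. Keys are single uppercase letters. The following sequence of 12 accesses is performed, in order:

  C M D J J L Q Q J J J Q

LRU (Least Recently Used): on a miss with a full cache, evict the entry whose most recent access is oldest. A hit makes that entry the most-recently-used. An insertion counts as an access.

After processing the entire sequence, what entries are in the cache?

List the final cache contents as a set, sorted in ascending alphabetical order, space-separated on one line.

LRU simulation (capacity=2):
  1. access C: MISS. Cache (LRU->MRU): [C]
  2. access M: MISS. Cache (LRU->MRU): [C M]
  3. access D: MISS, evict C. Cache (LRU->MRU): [M D]
  4. access J: MISS, evict M. Cache (LRU->MRU): [D J]
  5. access J: HIT. Cache (LRU->MRU): [D J]
  6. access L: MISS, evict D. Cache (LRU->MRU): [J L]
  7. access Q: MISS, evict J. Cache (LRU->MRU): [L Q]
  8. access Q: HIT. Cache (LRU->MRU): [L Q]
  9. access J: MISS, evict L. Cache (LRU->MRU): [Q J]
  10. access J: HIT. Cache (LRU->MRU): [Q J]
  11. access J: HIT. Cache (LRU->MRU): [Q J]
  12. access Q: HIT. Cache (LRU->MRU): [J Q]
Total: 5 hits, 7 misses, 5 evictions

Answer: J Q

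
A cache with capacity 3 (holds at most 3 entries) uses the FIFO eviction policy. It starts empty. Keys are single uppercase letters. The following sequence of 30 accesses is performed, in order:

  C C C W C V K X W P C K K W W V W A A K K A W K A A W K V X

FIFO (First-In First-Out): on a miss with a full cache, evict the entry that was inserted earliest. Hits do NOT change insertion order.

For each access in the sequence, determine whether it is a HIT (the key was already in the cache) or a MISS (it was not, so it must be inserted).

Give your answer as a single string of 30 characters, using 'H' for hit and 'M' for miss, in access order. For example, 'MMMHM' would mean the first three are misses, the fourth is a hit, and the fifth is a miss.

FIFO simulation (capacity=3):
  1. access C: MISS. Cache (old->new): [C]
  2. access C: HIT. Cache (old->new): [C]
  3. access C: HIT. Cache (old->new): [C]
  4. access W: MISS. Cache (old->new): [C W]
  5. access C: HIT. Cache (old->new): [C W]
  6. access V: MISS. Cache (old->new): [C W V]
  7. access K: MISS, evict C. Cache (old->new): [W V K]
  8. access X: MISS, evict W. Cache (old->new): [V K X]
  9. access W: MISS, evict V. Cache (old->new): [K X W]
  10. access P: MISS, evict K. Cache (old->new): [X W P]
  11. access C: MISS, evict X. Cache (old->new): [W P C]
  12. access K: MISS, evict W. Cache (old->new): [P C K]
  13. access K: HIT. Cache (old->new): [P C K]
  14. access W: MISS, evict P. Cache (old->new): [C K W]
  15. access W: HIT. Cache (old->new): [C K W]
  16. access V: MISS, evict C. Cache (old->new): [K W V]
  17. access W: HIT. Cache (old->new): [K W V]
  18. access A: MISS, evict K. Cache (old->new): [W V A]
  19. access A: HIT. Cache (old->new): [W V A]
  20. access K: MISS, evict W. Cache (old->new): [V A K]
  21. access K: HIT. Cache (old->new): [V A K]
  22. access A: HIT. Cache (old->new): [V A K]
  23. access W: MISS, evict V. Cache (old->new): [A K W]
  24. access K: HIT. Cache (old->new): [A K W]
  25. access A: HIT. Cache (old->new): [A K W]
  26. access A: HIT. Cache (old->new): [A K W]
  27. access W: HIT. Cache (old->new): [A K W]
  28. access K: HIT. Cache (old->new): [A K W]
  29. access V: MISS, evict A. Cache (old->new): [K W V]
  30. access X: MISS, evict K. Cache (old->new): [W V X]
Total: 14 hits, 16 misses, 13 evictions

Answer: MHHMHMMMMMMMHMHMHMHMHHMHHHHHMM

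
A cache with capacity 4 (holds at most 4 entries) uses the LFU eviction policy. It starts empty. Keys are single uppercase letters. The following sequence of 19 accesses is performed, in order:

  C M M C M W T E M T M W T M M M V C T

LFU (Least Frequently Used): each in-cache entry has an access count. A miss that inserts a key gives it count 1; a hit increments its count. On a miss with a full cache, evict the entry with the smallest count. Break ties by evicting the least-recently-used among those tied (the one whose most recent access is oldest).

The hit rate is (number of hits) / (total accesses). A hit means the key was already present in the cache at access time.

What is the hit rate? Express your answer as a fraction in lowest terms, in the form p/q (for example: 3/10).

Answer: 12/19

Derivation:
LFU simulation (capacity=4):
  1. access C: MISS. Cache: [C(c=1)]
  2. access M: MISS. Cache: [C(c=1) M(c=1)]
  3. access M: HIT, count now 2. Cache: [C(c=1) M(c=2)]
  4. access C: HIT, count now 2. Cache: [M(c=2) C(c=2)]
  5. access M: HIT, count now 3. Cache: [C(c=2) M(c=3)]
  6. access W: MISS. Cache: [W(c=1) C(c=2) M(c=3)]
  7. access T: MISS. Cache: [W(c=1) T(c=1) C(c=2) M(c=3)]
  8. access E: MISS, evict W(c=1). Cache: [T(c=1) E(c=1) C(c=2) M(c=3)]
  9. access M: HIT, count now 4. Cache: [T(c=1) E(c=1) C(c=2) M(c=4)]
  10. access T: HIT, count now 2. Cache: [E(c=1) C(c=2) T(c=2) M(c=4)]
  11. access M: HIT, count now 5. Cache: [E(c=1) C(c=2) T(c=2) M(c=5)]
  12. access W: MISS, evict E(c=1). Cache: [W(c=1) C(c=2) T(c=2) M(c=5)]
  13. access T: HIT, count now 3. Cache: [W(c=1) C(c=2) T(c=3) M(c=5)]
  14. access M: HIT, count now 6. Cache: [W(c=1) C(c=2) T(c=3) M(c=6)]
  15. access M: HIT, count now 7. Cache: [W(c=1) C(c=2) T(c=3) M(c=7)]
  16. access M: HIT, count now 8. Cache: [W(c=1) C(c=2) T(c=3) M(c=8)]
  17. access V: MISS, evict W(c=1). Cache: [V(c=1) C(c=2) T(c=3) M(c=8)]
  18. access C: HIT, count now 3. Cache: [V(c=1) T(c=3) C(c=3) M(c=8)]
  19. access T: HIT, count now 4. Cache: [V(c=1) C(c=3) T(c=4) M(c=8)]
Total: 12 hits, 7 misses, 3 evictions

Hit rate = 12/19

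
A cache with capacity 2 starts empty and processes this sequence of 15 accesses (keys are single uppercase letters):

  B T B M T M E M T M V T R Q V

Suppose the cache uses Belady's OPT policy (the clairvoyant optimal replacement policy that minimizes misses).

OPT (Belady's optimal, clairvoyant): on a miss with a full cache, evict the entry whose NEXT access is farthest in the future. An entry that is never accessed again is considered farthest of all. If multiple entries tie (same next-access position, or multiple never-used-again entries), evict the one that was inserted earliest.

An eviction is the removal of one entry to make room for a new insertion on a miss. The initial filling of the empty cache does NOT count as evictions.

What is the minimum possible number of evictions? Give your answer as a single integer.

Answer: 6

Derivation:
OPT (Belady) simulation (capacity=2):
  1. access B: MISS. Cache: [B]
  2. access T: MISS. Cache: [B T]
  3. access B: HIT. Next use of B: never. Cache: [B T]
  4. access M: MISS, evict B (next use: never). Cache: [T M]
  5. access T: HIT. Next use of T: step 9. Cache: [T M]
  6. access M: HIT. Next use of M: step 8. Cache: [T M]
  7. access E: MISS, evict T (next use: step 9). Cache: [M E]
  8. access M: HIT. Next use of M: step 10. Cache: [M E]
  9. access T: MISS, evict E (next use: never). Cache: [M T]
  10. access M: HIT. Next use of M: never. Cache: [M T]
  11. access V: MISS, evict M (next use: never). Cache: [T V]
  12. access T: HIT. Next use of T: never. Cache: [T V]
  13. access R: MISS, evict T (next use: never). Cache: [V R]
  14. access Q: MISS, evict R (next use: never). Cache: [V Q]
  15. access V: HIT. Next use of V: never. Cache: [V Q]
Total: 7 hits, 8 misses, 6 evictions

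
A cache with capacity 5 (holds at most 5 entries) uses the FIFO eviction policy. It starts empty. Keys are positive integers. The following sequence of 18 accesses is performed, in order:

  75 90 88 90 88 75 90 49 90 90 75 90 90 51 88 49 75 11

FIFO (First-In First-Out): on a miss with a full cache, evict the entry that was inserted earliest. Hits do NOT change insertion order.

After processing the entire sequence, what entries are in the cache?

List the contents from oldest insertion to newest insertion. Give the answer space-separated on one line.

Answer: 90 88 49 51 11

Derivation:
FIFO simulation (capacity=5):
  1. access 75: MISS. Cache (old->new): [75]
  2. access 90: MISS. Cache (old->new): [75 90]
  3. access 88: MISS. Cache (old->new): [75 90 88]
  4. access 90: HIT. Cache (old->new): [75 90 88]
  5. access 88: HIT. Cache (old->new): [75 90 88]
  6. access 75: HIT. Cache (old->new): [75 90 88]
  7. access 90: HIT. Cache (old->new): [75 90 88]
  8. access 49: MISS. Cache (old->new): [75 90 88 49]
  9. access 90: HIT. Cache (old->new): [75 90 88 49]
  10. access 90: HIT. Cache (old->new): [75 90 88 49]
  11. access 75: HIT. Cache (old->new): [75 90 88 49]
  12. access 90: HIT. Cache (old->new): [75 90 88 49]
  13. access 90: HIT. Cache (old->new): [75 90 88 49]
  14. access 51: MISS. Cache (old->new): [75 90 88 49 51]
  15. access 88: HIT. Cache (old->new): [75 90 88 49 51]
  16. access 49: HIT. Cache (old->new): [75 90 88 49 51]
  17. access 75: HIT. Cache (old->new): [75 90 88 49 51]
  18. access 11: MISS, evict 75. Cache (old->new): [90 88 49 51 11]
Total: 12 hits, 6 misses, 1 evictions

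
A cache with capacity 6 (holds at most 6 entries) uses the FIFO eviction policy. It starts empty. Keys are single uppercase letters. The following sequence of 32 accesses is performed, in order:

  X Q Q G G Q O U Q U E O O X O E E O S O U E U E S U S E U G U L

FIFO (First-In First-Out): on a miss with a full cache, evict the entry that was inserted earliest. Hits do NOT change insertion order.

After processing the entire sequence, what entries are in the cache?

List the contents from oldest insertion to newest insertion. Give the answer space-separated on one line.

FIFO simulation (capacity=6):
  1. access X: MISS. Cache (old->new): [X]
  2. access Q: MISS. Cache (old->new): [X Q]
  3. access Q: HIT. Cache (old->new): [X Q]
  4. access G: MISS. Cache (old->new): [X Q G]
  5. access G: HIT. Cache (old->new): [X Q G]
  6. access Q: HIT. Cache (old->new): [X Q G]
  7. access O: MISS. Cache (old->new): [X Q G O]
  8. access U: MISS. Cache (old->new): [X Q G O U]
  9. access Q: HIT. Cache (old->new): [X Q G O U]
  10. access U: HIT. Cache (old->new): [X Q G O U]
  11. access E: MISS. Cache (old->new): [X Q G O U E]
  12. access O: HIT. Cache (old->new): [X Q G O U E]
  13. access O: HIT. Cache (old->new): [X Q G O U E]
  14. access X: HIT. Cache (old->new): [X Q G O U E]
  15. access O: HIT. Cache (old->new): [X Q G O U E]
  16. access E: HIT. Cache (old->new): [X Q G O U E]
  17. access E: HIT. Cache (old->new): [X Q G O U E]
  18. access O: HIT. Cache (old->new): [X Q G O U E]
  19. access S: MISS, evict X. Cache (old->new): [Q G O U E S]
  20. access O: HIT. Cache (old->new): [Q G O U E S]
  21. access U: HIT. Cache (old->new): [Q G O U E S]
  22. access E: HIT. Cache (old->new): [Q G O U E S]
  23. access U: HIT. Cache (old->new): [Q G O U E S]
  24. access E: HIT. Cache (old->new): [Q G O U E S]
  25. access S: HIT. Cache (old->new): [Q G O U E S]
  26. access U: HIT. Cache (old->new): [Q G O U E S]
  27. access S: HIT. Cache (old->new): [Q G O U E S]
  28. access E: HIT. Cache (old->new): [Q G O U E S]
  29. access U: HIT. Cache (old->new): [Q G O U E S]
  30. access G: HIT. Cache (old->new): [Q G O U E S]
  31. access U: HIT. Cache (old->new): [Q G O U E S]
  32. access L: MISS, evict Q. Cache (old->new): [G O U E S L]
Total: 24 hits, 8 misses, 2 evictions

Answer: G O U E S L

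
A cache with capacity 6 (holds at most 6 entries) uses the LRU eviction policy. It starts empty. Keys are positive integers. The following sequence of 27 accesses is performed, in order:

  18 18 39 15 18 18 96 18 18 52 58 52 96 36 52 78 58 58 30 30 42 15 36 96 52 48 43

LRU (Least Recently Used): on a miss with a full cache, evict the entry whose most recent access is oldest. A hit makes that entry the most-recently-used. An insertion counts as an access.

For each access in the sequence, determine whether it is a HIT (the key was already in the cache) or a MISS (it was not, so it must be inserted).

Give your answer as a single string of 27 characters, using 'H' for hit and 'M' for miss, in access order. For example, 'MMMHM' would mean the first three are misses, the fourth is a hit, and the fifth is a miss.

Answer: MHMMHHMHHMMHHMHMHHMHMMMMMMM

Derivation:
LRU simulation (capacity=6):
  1. access 18: MISS. Cache (LRU->MRU): [18]
  2. access 18: HIT. Cache (LRU->MRU): [18]
  3. access 39: MISS. Cache (LRU->MRU): [18 39]
  4. access 15: MISS. Cache (LRU->MRU): [18 39 15]
  5. access 18: HIT. Cache (LRU->MRU): [39 15 18]
  6. access 18: HIT. Cache (LRU->MRU): [39 15 18]
  7. access 96: MISS. Cache (LRU->MRU): [39 15 18 96]
  8. access 18: HIT. Cache (LRU->MRU): [39 15 96 18]
  9. access 18: HIT. Cache (LRU->MRU): [39 15 96 18]
  10. access 52: MISS. Cache (LRU->MRU): [39 15 96 18 52]
  11. access 58: MISS. Cache (LRU->MRU): [39 15 96 18 52 58]
  12. access 52: HIT. Cache (LRU->MRU): [39 15 96 18 58 52]
  13. access 96: HIT. Cache (LRU->MRU): [39 15 18 58 52 96]
  14. access 36: MISS, evict 39. Cache (LRU->MRU): [15 18 58 52 96 36]
  15. access 52: HIT. Cache (LRU->MRU): [15 18 58 96 36 52]
  16. access 78: MISS, evict 15. Cache (LRU->MRU): [18 58 96 36 52 78]
  17. access 58: HIT. Cache (LRU->MRU): [18 96 36 52 78 58]
  18. access 58: HIT. Cache (LRU->MRU): [18 96 36 52 78 58]
  19. access 30: MISS, evict 18. Cache (LRU->MRU): [96 36 52 78 58 30]
  20. access 30: HIT. Cache (LRU->MRU): [96 36 52 78 58 30]
  21. access 42: MISS, evict 96. Cache (LRU->MRU): [36 52 78 58 30 42]
  22. access 15: MISS, evict 36. Cache (LRU->MRU): [52 78 58 30 42 15]
  23. access 36: MISS, evict 52. Cache (LRU->MRU): [78 58 30 42 15 36]
  24. access 96: MISS, evict 78. Cache (LRU->MRU): [58 30 42 15 36 96]
  25. access 52: MISS, evict 58. Cache (LRU->MRU): [30 42 15 36 96 52]
  26. access 48: MISS, evict 30. Cache (LRU->MRU): [42 15 36 96 52 48]
  27. access 43: MISS, evict 42. Cache (LRU->MRU): [15 36 96 52 48 43]
Total: 11 hits, 16 misses, 10 evictions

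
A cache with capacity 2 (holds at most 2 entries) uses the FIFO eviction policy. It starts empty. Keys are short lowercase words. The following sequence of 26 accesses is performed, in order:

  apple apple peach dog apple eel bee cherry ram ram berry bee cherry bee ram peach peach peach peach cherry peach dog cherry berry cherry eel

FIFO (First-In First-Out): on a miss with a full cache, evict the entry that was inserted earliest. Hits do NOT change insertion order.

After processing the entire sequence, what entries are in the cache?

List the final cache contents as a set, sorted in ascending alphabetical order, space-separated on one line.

FIFO simulation (capacity=2):
  1. access apple: MISS. Cache (old->new): [apple]
  2. access apple: HIT. Cache (old->new): [apple]
  3. access peach: MISS. Cache (old->new): [apple peach]
  4. access dog: MISS, evict apple. Cache (old->new): [peach dog]
  5. access apple: MISS, evict peach. Cache (old->new): [dog apple]
  6. access eel: MISS, evict dog. Cache (old->new): [apple eel]
  7. access bee: MISS, evict apple. Cache (old->new): [eel bee]
  8. access cherry: MISS, evict eel. Cache (old->new): [bee cherry]
  9. access ram: MISS, evict bee. Cache (old->new): [cherry ram]
  10. access ram: HIT. Cache (old->new): [cherry ram]
  11. access berry: MISS, evict cherry. Cache (old->new): [ram berry]
  12. access bee: MISS, evict ram. Cache (old->new): [berry bee]
  13. access cherry: MISS, evict berry. Cache (old->new): [bee cherry]
  14. access bee: HIT. Cache (old->new): [bee cherry]
  15. access ram: MISS, evict bee. Cache (old->new): [cherry ram]
  16. access peach: MISS, evict cherry. Cache (old->new): [ram peach]
  17. access peach: HIT. Cache (old->new): [ram peach]
  18. access peach: HIT. Cache (old->new): [ram peach]
  19. access peach: HIT. Cache (old->new): [ram peach]
  20. access cherry: MISS, evict ram. Cache (old->new): [peach cherry]
  21. access peach: HIT. Cache (old->new): [peach cherry]
  22. access dog: MISS, evict peach. Cache (old->new): [cherry dog]
  23. access cherry: HIT. Cache (old->new): [cherry dog]
  24. access berry: MISS, evict cherry. Cache (old->new): [dog berry]
  25. access cherry: MISS, evict dog. Cache (old->new): [berry cherry]
  26. access eel: MISS, evict berry. Cache (old->new): [cherry eel]
Total: 8 hits, 18 misses, 16 evictions

Answer: cherry eel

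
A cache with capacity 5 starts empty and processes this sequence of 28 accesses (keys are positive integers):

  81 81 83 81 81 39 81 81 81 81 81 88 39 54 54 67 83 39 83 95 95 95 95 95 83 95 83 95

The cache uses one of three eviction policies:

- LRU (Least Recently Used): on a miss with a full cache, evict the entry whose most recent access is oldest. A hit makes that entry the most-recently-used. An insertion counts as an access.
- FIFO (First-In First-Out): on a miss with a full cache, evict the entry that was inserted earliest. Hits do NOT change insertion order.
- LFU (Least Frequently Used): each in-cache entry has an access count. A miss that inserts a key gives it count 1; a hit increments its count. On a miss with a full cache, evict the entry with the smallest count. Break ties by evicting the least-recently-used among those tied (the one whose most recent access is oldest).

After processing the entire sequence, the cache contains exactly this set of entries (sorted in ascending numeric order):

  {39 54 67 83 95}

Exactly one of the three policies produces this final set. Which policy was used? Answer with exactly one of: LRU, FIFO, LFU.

Answer: LRU

Derivation:
Simulating under each policy and comparing final sets:
  LRU: final set = {39 54 67 83 95} -> MATCHES target
  FIFO: final set = {54 67 83 88 95} -> differs
  LFU: final set = {39 54 81 83 95} -> differs
Only LRU produces the target set.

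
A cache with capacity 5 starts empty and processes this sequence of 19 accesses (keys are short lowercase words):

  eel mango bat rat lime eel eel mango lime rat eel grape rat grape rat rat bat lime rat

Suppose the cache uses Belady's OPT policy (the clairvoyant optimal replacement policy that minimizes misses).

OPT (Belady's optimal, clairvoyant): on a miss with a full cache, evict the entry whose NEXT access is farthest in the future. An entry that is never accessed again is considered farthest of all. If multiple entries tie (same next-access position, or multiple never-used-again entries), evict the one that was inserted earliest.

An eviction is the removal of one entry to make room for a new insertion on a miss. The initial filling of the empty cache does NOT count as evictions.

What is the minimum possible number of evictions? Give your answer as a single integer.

OPT (Belady) simulation (capacity=5):
  1. access eel: MISS. Cache: [eel]
  2. access mango: MISS. Cache: [eel mango]
  3. access bat: MISS. Cache: [eel mango bat]
  4. access rat: MISS. Cache: [eel mango bat rat]
  5. access lime: MISS. Cache: [eel mango bat rat lime]
  6. access eel: HIT. Next use of eel: step 7. Cache: [eel mango bat rat lime]
  7. access eel: HIT. Next use of eel: step 11. Cache: [eel mango bat rat lime]
  8. access mango: HIT. Next use of mango: never. Cache: [eel mango bat rat lime]
  9. access lime: HIT. Next use of lime: step 18. Cache: [eel mango bat rat lime]
  10. access rat: HIT. Next use of rat: step 13. Cache: [eel mango bat rat lime]
  11. access eel: HIT. Next use of eel: never. Cache: [eel mango bat rat lime]
  12. access grape: MISS, evict eel (next use: never). Cache: [mango bat rat lime grape]
  13. access rat: HIT. Next use of rat: step 15. Cache: [mango bat rat lime grape]
  14. access grape: HIT. Next use of grape: never. Cache: [mango bat rat lime grape]
  15. access rat: HIT. Next use of rat: step 16. Cache: [mango bat rat lime grape]
  16. access rat: HIT. Next use of rat: step 19. Cache: [mango bat rat lime grape]
  17. access bat: HIT. Next use of bat: never. Cache: [mango bat rat lime grape]
  18. access lime: HIT. Next use of lime: never. Cache: [mango bat rat lime grape]
  19. access rat: HIT. Next use of rat: never. Cache: [mango bat rat lime grape]
Total: 13 hits, 6 misses, 1 evictions

Answer: 1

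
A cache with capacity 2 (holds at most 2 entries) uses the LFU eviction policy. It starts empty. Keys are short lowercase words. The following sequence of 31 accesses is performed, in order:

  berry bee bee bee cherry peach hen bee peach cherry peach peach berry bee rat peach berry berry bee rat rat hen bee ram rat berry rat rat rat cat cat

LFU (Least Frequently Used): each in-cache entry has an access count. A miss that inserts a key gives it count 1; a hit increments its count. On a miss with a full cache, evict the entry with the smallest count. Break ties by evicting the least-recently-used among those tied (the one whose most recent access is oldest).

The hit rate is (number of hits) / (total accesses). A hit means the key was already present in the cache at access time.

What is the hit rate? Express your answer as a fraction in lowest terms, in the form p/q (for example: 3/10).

Answer: 12/31

Derivation:
LFU simulation (capacity=2):
  1. access berry: MISS. Cache: [berry(c=1)]
  2. access bee: MISS. Cache: [berry(c=1) bee(c=1)]
  3. access bee: HIT, count now 2. Cache: [berry(c=1) bee(c=2)]
  4. access bee: HIT, count now 3. Cache: [berry(c=1) bee(c=3)]
  5. access cherry: MISS, evict berry(c=1). Cache: [cherry(c=1) bee(c=3)]
  6. access peach: MISS, evict cherry(c=1). Cache: [peach(c=1) bee(c=3)]
  7. access hen: MISS, evict peach(c=1). Cache: [hen(c=1) bee(c=3)]
  8. access bee: HIT, count now 4. Cache: [hen(c=1) bee(c=4)]
  9. access peach: MISS, evict hen(c=1). Cache: [peach(c=1) bee(c=4)]
  10. access cherry: MISS, evict peach(c=1). Cache: [cherry(c=1) bee(c=4)]
  11. access peach: MISS, evict cherry(c=1). Cache: [peach(c=1) bee(c=4)]
  12. access peach: HIT, count now 2. Cache: [peach(c=2) bee(c=4)]
  13. access berry: MISS, evict peach(c=2). Cache: [berry(c=1) bee(c=4)]
  14. access bee: HIT, count now 5. Cache: [berry(c=1) bee(c=5)]
  15. access rat: MISS, evict berry(c=1). Cache: [rat(c=1) bee(c=5)]
  16. access peach: MISS, evict rat(c=1). Cache: [peach(c=1) bee(c=5)]
  17. access berry: MISS, evict peach(c=1). Cache: [berry(c=1) bee(c=5)]
  18. access berry: HIT, count now 2. Cache: [berry(c=2) bee(c=5)]
  19. access bee: HIT, count now 6. Cache: [berry(c=2) bee(c=6)]
  20. access rat: MISS, evict berry(c=2). Cache: [rat(c=1) bee(c=6)]
  21. access rat: HIT, count now 2. Cache: [rat(c=2) bee(c=6)]
  22. access hen: MISS, evict rat(c=2). Cache: [hen(c=1) bee(c=6)]
  23. access bee: HIT, count now 7. Cache: [hen(c=1) bee(c=7)]
  24. access ram: MISS, evict hen(c=1). Cache: [ram(c=1) bee(c=7)]
  25. access rat: MISS, evict ram(c=1). Cache: [rat(c=1) bee(c=7)]
  26. access berry: MISS, evict rat(c=1). Cache: [berry(c=1) bee(c=7)]
  27. access rat: MISS, evict berry(c=1). Cache: [rat(c=1) bee(c=7)]
  28. access rat: HIT, count now 2. Cache: [rat(c=2) bee(c=7)]
  29. access rat: HIT, count now 3. Cache: [rat(c=3) bee(c=7)]
  30. access cat: MISS, evict rat(c=3). Cache: [cat(c=1) bee(c=7)]
  31. access cat: HIT, count now 2. Cache: [cat(c=2) bee(c=7)]
Total: 12 hits, 19 misses, 17 evictions

Hit rate = 12/31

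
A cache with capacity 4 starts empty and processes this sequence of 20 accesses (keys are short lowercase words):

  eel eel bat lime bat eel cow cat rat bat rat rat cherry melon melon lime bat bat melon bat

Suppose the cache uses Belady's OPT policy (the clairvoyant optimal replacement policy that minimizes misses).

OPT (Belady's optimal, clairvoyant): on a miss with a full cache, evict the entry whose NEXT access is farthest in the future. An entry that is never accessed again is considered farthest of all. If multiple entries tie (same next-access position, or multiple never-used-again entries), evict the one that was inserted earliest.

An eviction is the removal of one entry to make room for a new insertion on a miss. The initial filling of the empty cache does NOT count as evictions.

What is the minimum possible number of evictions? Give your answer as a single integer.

Answer: 4

Derivation:
OPT (Belady) simulation (capacity=4):
  1. access eel: MISS. Cache: [eel]
  2. access eel: HIT. Next use of eel: step 6. Cache: [eel]
  3. access bat: MISS. Cache: [eel bat]
  4. access lime: MISS. Cache: [eel bat lime]
  5. access bat: HIT. Next use of bat: step 10. Cache: [eel bat lime]
  6. access eel: HIT. Next use of eel: never. Cache: [eel bat lime]
  7. access cow: MISS. Cache: [eel bat lime cow]
  8. access cat: MISS, evict eel (next use: never). Cache: [bat lime cow cat]
  9. access rat: MISS, evict cow (next use: never). Cache: [bat lime cat rat]
  10. access bat: HIT. Next use of bat: step 17. Cache: [bat lime cat rat]
  11. access rat: HIT. Next use of rat: step 12. Cache: [bat lime cat rat]
  12. access rat: HIT. Next use of rat: never. Cache: [bat lime cat rat]
  13. access cherry: MISS, evict cat (next use: never). Cache: [bat lime rat cherry]
  14. access melon: MISS, evict rat (next use: never). Cache: [bat lime cherry melon]
  15. access melon: HIT. Next use of melon: step 19. Cache: [bat lime cherry melon]
  16. access lime: HIT. Next use of lime: never. Cache: [bat lime cherry melon]
  17. access bat: HIT. Next use of bat: step 18. Cache: [bat lime cherry melon]
  18. access bat: HIT. Next use of bat: step 20. Cache: [bat lime cherry melon]
  19. access melon: HIT. Next use of melon: never. Cache: [bat lime cherry melon]
  20. access bat: HIT. Next use of bat: never. Cache: [bat lime cherry melon]
Total: 12 hits, 8 misses, 4 evictions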